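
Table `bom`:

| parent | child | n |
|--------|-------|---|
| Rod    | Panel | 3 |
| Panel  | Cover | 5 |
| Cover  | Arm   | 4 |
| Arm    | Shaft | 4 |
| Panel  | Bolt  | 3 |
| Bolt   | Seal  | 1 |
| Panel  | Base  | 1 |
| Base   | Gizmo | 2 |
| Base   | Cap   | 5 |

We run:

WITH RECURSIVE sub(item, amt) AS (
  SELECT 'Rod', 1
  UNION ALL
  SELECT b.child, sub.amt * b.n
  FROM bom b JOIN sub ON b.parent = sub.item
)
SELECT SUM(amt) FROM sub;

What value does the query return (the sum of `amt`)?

Base: (Rod, amt=1).
Iteration 1: components of {Rod} -> Panel = 1*3 = 3.
Iteration 2: components of {Panel} -> Base = 3*1 = 3, Bolt = 3*3 = 9, Cover = 3*5 = 15.
Iteration 3: components of {Base,Bolt,Cover} -> Arm = 15*4 = 60, Cap = 3*5 = 15, Gizmo = 3*2 = 6, Seal = 9*1 = 9.
Iteration 4: components of {Arm,Cap,Gizmo,Seal} -> Shaft = 60*4 = 240.
Iteration 5: no further components; recursion stops.
SUM(amt) = 1 + 3 + 15 + 9 + 3 + 60 + 9 + 6 + 15 + 240 = 361.

361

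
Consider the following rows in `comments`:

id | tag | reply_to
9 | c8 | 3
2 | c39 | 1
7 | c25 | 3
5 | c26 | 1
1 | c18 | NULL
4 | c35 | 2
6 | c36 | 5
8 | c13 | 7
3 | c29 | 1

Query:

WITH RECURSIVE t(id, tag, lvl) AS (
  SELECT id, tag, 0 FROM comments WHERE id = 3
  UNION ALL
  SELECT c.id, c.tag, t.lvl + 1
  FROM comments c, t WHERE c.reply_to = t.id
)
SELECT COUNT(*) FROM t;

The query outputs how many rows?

4

Base: id=3 (c29) at lvl 0.
Iteration 1: rows with reply_to in {3} -> c25 (id 7, lvl 1), c8 (id 9, lvl 1).
Iteration 2: rows with reply_to in {7,9} -> c13 (id 8, lvl 2).
Iteration 3: no rows with reply_to in {8}; recursion stops.
Total rows emitted: 4.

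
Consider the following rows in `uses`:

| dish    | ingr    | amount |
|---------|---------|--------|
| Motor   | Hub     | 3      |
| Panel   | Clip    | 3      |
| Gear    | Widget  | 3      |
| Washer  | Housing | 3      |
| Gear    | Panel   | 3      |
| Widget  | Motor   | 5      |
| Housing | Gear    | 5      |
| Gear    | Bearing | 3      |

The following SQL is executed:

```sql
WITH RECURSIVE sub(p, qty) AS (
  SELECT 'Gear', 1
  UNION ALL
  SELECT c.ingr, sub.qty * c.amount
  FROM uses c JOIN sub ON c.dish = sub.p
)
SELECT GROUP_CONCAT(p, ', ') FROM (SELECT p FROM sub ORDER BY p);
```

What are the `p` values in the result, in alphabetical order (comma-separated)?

Base: (Gear, qty=1).
Iteration 1: components of {Gear} -> Bearing = 1*3 = 3, Panel = 1*3 = 3, Widget = 1*3 = 3.
Iteration 2: components of {Bearing,Panel,Widget} -> Clip = 3*3 = 9, Motor = 3*5 = 15.
Iteration 3: components of {Clip,Motor} -> Hub = 15*3 = 45.
Iteration 4: no further components; recursion stops.

Bearing, Clip, Gear, Hub, Motor, Panel, Widget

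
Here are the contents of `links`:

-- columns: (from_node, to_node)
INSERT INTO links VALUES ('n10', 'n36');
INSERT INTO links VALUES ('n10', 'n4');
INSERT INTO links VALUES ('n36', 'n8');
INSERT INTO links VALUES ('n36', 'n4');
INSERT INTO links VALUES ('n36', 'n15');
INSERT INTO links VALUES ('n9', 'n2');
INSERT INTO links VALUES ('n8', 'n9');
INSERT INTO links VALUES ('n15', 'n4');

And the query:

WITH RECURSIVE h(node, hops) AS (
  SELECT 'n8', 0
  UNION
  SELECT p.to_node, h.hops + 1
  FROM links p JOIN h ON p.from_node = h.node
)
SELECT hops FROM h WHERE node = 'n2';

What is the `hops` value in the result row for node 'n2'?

Base: (n8, hops=0).
Iteration 1: edges from {n8} -> (n9, hops=1).
Iteration 2: edges from {n9} -> (n2, hops=2).
Iteration 3: no outgoing edges from {n2}; recursion stops.

2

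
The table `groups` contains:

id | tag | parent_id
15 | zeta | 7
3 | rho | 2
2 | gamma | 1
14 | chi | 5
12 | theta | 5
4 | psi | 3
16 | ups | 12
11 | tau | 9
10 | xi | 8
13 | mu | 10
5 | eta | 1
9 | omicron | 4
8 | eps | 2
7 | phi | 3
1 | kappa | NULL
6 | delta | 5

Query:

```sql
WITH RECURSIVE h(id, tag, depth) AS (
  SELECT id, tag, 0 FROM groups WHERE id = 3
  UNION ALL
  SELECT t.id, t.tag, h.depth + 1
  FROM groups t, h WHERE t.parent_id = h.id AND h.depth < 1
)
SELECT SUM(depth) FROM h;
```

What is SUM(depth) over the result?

Base: id=3 (rho) at depth 0.
Iteration 1: rows with parent_id in {3} -> psi (id 4, depth 1), phi (id 7, depth 1).
Iteration 2: depth < 1 fails for all current rows; recursion stops.
SUM(depth) = 0 + 1 + 1 = 2.

2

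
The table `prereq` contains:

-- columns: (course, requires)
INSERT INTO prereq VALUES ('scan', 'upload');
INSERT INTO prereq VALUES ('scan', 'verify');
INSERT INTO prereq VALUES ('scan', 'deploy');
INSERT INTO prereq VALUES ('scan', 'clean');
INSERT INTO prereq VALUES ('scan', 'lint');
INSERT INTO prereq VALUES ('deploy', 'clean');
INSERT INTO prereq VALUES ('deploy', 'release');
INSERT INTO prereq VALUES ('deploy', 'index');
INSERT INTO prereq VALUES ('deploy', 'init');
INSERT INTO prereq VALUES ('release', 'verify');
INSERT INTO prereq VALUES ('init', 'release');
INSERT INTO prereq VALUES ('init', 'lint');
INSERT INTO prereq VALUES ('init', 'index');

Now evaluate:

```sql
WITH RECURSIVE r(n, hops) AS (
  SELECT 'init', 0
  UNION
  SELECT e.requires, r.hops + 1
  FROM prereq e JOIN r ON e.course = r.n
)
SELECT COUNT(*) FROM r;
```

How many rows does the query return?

5

Base: (init, hops=0).
Iteration 1: edges from {init} -> (index, hops=1), (lint, hops=1), (release, hops=1).
Iteration 2: edges from {index,lint,release} -> (verify, hops=2).
Iteration 3: no outgoing edges from {verify}; recursion stops.
Total rows emitted: 5.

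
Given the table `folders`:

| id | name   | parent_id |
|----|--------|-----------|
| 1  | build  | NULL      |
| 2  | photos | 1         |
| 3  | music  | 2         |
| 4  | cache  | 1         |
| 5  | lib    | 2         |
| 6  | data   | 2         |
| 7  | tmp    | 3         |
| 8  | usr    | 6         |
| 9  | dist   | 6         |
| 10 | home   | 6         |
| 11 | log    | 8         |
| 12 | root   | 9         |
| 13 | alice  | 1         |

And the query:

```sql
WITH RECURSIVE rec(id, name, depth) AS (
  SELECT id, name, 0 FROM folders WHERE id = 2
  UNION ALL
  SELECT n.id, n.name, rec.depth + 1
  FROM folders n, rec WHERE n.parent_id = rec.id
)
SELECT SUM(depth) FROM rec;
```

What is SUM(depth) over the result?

Base: id=2 (photos) at depth 0.
Iteration 1: rows with parent_id in {2} -> music (id 3, depth 1), lib (id 5, depth 1), data (id 6, depth 1).
Iteration 2: rows with parent_id in {3,5,6} -> tmp (id 7, depth 2), usr (id 8, depth 2), dist (id 9, depth 2), home (id 10, depth 2).
Iteration 3: rows with parent_id in {7,8,9,10} -> log (id 11, depth 3), root (id 12, depth 3).
Iteration 4: no rows with parent_id in {11,12}; recursion stops.
SUM(depth) = 0 + 1 + 1 + 1 + 2 + 2 + 2 + 2 + 3 + 3 = 17.

17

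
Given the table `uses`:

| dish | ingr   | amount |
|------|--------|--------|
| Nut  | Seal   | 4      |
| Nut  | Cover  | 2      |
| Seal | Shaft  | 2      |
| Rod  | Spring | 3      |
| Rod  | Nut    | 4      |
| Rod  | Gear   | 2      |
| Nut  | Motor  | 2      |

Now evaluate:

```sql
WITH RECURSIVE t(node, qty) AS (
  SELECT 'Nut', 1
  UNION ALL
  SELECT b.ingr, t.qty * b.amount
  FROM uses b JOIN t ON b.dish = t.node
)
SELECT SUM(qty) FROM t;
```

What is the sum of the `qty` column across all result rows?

17

Base: (Nut, qty=1).
Iteration 1: components of {Nut} -> Cover = 1*2 = 2, Motor = 1*2 = 2, Seal = 1*4 = 4.
Iteration 2: components of {Cover,Motor,Seal} -> Shaft = 4*2 = 8.
Iteration 3: no further components; recursion stops.
SUM(qty) = 1 + 4 + 2 + 2 + 8 = 17.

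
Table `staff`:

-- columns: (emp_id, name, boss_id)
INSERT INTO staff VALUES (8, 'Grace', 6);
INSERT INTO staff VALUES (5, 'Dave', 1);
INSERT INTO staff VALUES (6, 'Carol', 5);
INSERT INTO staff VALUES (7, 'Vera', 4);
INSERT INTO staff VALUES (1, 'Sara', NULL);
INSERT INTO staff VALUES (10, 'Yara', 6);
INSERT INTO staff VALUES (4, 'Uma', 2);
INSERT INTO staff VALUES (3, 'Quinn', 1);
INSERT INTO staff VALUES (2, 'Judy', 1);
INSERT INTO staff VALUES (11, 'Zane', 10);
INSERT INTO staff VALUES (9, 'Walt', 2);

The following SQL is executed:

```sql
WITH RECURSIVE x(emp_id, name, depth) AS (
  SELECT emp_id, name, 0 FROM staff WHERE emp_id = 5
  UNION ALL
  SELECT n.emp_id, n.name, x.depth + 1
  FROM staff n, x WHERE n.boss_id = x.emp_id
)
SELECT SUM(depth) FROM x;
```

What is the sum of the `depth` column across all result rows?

Base: emp_id=5 (Dave) at depth 0.
Iteration 1: rows with boss_id in {5} -> Carol (id 6, depth 1).
Iteration 2: rows with boss_id in {6} -> Grace (id 8, depth 2), Yara (id 10, depth 2).
Iteration 3: rows with boss_id in {8,10} -> Zane (id 11, depth 3).
Iteration 4: no rows with boss_id in {11}; recursion stops.
SUM(depth) = 0 + 1 + 2 + 2 + 3 = 8.

8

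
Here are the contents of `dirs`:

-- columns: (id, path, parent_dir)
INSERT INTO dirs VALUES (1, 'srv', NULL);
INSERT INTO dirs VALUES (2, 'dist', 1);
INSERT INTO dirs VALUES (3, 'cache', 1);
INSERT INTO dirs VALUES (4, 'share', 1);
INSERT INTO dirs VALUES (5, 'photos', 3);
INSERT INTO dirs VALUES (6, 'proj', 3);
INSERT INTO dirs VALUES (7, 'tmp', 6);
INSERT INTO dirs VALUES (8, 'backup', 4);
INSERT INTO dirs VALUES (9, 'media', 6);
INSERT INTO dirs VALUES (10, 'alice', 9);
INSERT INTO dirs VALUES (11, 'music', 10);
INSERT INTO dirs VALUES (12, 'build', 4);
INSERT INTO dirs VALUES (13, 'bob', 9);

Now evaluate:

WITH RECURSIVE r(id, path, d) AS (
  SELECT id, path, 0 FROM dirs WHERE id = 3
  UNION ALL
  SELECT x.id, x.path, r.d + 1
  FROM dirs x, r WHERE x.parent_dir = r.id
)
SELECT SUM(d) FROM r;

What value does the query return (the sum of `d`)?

Base: id=3 (cache) at d 0.
Iteration 1: rows with parent_dir in {3} -> photos (id 5, d 1), proj (id 6, d 1).
Iteration 2: rows with parent_dir in {5,6} -> tmp (id 7, d 2), media (id 9, d 2).
Iteration 3: rows with parent_dir in {7,9} -> alice (id 10, d 3), bob (id 13, d 3).
Iteration 4: rows with parent_dir in {10,13} -> music (id 11, d 4).
Iteration 5: no rows with parent_dir in {11}; recursion stops.
SUM(d) = 0 + 1 + 1 + 2 + 2 + 3 + 3 + 4 = 16.

16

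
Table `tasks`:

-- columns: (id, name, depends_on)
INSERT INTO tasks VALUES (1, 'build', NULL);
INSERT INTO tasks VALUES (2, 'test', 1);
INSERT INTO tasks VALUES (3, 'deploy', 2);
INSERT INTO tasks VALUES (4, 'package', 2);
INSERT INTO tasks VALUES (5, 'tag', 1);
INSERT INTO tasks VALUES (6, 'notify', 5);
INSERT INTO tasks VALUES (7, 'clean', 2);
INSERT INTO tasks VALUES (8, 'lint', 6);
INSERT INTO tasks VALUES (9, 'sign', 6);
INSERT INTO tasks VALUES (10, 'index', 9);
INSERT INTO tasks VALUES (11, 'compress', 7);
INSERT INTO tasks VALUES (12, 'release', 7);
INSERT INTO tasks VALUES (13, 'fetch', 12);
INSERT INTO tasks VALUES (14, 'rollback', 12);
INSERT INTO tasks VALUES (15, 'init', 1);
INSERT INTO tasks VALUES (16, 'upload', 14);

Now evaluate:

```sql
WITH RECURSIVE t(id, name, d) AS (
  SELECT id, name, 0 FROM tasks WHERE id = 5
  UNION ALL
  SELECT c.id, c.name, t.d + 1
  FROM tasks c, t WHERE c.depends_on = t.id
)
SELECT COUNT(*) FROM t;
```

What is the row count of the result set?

5

Base: id=5 (tag) at d 0.
Iteration 1: rows with depends_on in {5} -> notify (id 6, d 1).
Iteration 2: rows with depends_on in {6} -> lint (id 8, d 2), sign (id 9, d 2).
Iteration 3: rows with depends_on in {8,9} -> index (id 10, d 3).
Iteration 4: no rows with depends_on in {10}; recursion stops.
Total rows emitted: 5.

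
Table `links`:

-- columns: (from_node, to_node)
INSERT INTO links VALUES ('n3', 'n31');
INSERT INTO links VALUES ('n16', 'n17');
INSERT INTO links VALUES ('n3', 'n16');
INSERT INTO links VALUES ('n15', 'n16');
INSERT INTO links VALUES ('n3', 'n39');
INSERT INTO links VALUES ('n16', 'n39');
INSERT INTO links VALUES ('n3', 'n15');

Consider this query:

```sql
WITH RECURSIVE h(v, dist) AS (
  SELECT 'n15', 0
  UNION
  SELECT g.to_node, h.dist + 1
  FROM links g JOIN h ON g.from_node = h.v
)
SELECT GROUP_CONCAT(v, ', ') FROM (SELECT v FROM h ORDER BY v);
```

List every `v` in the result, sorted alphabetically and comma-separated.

Base: (n15, dist=0).
Iteration 1: edges from {n15} -> (n16, dist=1).
Iteration 2: edges from {n16} -> (n17, dist=2), (n39, dist=2).
Iteration 3: no outgoing edges from {n17,n39}; recursion stops.

n15, n16, n17, n39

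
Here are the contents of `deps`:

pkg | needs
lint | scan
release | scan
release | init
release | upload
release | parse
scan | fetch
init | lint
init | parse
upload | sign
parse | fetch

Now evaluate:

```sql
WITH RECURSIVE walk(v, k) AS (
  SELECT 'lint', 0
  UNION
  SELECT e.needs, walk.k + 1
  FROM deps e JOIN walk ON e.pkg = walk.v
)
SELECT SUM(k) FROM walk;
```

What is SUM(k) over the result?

3

Base: (lint, k=0).
Iteration 1: edges from {lint} -> (scan, k=1).
Iteration 2: edges from {scan} -> (fetch, k=2).
Iteration 3: no outgoing edges from {fetch}; recursion stops.
SUM(k) = 0 + 1 + 2 = 3.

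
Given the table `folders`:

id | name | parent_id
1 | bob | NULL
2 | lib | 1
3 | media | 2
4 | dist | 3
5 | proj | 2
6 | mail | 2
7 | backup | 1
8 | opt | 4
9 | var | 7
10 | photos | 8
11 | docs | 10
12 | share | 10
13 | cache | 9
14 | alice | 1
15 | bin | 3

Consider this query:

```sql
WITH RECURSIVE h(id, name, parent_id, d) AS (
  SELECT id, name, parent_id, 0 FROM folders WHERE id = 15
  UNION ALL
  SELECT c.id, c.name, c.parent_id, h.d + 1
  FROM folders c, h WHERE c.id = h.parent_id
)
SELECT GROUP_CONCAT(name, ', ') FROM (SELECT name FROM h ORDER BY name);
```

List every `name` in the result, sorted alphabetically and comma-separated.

bin, bob, lib, media

Base: id=15 (bin), parent_id=3, d 0.
Iteration 1: join on id=3 -> media (id 3, parent_id=2, d 1).
Iteration 2: join on id=2 -> lib (id 2, parent_id=1, d 2).
Iteration 3: join on id=1 -> bob (id 1, parent_id=NULL, d 3).
Iteration 4: parent_id is NULL; no match; recursion stops.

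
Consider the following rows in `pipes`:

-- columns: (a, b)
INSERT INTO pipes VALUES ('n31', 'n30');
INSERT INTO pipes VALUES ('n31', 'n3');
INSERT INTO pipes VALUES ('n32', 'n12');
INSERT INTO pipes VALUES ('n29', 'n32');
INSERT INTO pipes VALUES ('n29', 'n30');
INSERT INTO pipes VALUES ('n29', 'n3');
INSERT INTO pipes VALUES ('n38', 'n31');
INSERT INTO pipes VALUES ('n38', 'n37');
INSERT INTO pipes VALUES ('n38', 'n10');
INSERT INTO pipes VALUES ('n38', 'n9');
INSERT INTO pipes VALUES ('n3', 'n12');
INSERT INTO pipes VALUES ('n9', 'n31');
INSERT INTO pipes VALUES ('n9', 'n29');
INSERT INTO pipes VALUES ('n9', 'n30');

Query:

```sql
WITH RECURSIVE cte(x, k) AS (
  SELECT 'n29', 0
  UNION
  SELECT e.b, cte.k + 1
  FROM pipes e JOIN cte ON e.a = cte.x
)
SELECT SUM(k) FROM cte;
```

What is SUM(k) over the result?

5

Base: (n29, k=0).
Iteration 1: edges from {n29} -> (n3, k=1), (n30, k=1), (n32, k=1).
Iteration 2: edges from {n3,n30,n32} -> (n12, k=2). [UNION drops 1 duplicate row(s)]
Iteration 3: no outgoing edges from {n12}; recursion stops.
SUM(k) = 0 + 1 + 1 + 1 + 2 = 5.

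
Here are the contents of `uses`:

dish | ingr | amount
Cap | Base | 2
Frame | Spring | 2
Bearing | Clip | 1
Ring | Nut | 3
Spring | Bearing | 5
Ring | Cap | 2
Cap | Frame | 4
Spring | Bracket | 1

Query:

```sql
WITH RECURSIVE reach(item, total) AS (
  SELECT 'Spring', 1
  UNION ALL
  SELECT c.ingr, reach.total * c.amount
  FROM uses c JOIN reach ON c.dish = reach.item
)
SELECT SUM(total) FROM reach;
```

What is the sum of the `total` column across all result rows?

Base: (Spring, total=1).
Iteration 1: components of {Spring} -> Bearing = 1*5 = 5, Bracket = 1*1 = 1.
Iteration 2: components of {Bearing,Bracket} -> Clip = 5*1 = 5.
Iteration 3: no further components; recursion stops.
SUM(total) = 1 + 5 + 1 + 5 = 12.

12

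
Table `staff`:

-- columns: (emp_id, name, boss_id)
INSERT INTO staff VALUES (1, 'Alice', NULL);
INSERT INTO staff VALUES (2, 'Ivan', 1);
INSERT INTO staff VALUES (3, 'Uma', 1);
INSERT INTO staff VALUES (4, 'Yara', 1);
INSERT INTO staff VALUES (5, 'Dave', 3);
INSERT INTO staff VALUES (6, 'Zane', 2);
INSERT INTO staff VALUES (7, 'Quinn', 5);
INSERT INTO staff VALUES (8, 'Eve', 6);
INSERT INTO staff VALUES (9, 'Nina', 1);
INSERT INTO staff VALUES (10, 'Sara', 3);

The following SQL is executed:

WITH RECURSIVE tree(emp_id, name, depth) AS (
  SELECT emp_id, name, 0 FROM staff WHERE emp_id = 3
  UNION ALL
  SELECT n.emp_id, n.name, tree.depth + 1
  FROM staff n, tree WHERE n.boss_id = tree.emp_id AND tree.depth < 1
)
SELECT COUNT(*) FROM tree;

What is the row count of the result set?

3

Base: emp_id=3 (Uma) at depth 0.
Iteration 1: rows with boss_id in {3} -> Dave (id 5, depth 1), Sara (id 10, depth 1).
Iteration 2: depth < 1 fails for all current rows; recursion stops.
Total rows emitted: 3.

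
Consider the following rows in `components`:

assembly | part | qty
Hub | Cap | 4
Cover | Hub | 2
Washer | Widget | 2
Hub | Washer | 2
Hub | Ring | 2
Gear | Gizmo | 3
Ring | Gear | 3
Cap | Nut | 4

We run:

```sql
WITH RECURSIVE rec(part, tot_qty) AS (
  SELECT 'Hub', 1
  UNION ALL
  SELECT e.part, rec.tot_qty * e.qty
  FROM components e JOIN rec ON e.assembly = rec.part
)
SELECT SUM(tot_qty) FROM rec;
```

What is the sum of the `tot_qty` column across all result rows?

53

Base: (Hub, tot_qty=1).
Iteration 1: components of {Hub} -> Cap = 1*4 = 4, Ring = 1*2 = 2, Washer = 1*2 = 2.
Iteration 2: components of {Cap,Ring,Washer} -> Gear = 2*3 = 6, Nut = 4*4 = 16, Widget = 2*2 = 4.
Iteration 3: components of {Gear,Nut,Widget} -> Gizmo = 6*3 = 18.
Iteration 4: no further components; recursion stops.
SUM(tot_qty) = 1 + 2 + 2 + 4 + 4 + 6 + 16 + 18 = 53.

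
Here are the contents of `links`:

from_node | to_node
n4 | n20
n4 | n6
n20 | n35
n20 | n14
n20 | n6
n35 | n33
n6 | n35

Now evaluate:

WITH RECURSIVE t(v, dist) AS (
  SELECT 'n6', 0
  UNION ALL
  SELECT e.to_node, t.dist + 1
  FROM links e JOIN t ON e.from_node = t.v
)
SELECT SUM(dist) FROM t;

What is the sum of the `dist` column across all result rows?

Base: (n6, dist=0).
Iteration 1: edges from {n6} -> (n35, dist=1).
Iteration 2: edges from {n35} -> (n33, dist=2).
Iteration 3: no outgoing edges from {n33}; recursion stops.
SUM(dist) = 0 + 1 + 2 = 3.

3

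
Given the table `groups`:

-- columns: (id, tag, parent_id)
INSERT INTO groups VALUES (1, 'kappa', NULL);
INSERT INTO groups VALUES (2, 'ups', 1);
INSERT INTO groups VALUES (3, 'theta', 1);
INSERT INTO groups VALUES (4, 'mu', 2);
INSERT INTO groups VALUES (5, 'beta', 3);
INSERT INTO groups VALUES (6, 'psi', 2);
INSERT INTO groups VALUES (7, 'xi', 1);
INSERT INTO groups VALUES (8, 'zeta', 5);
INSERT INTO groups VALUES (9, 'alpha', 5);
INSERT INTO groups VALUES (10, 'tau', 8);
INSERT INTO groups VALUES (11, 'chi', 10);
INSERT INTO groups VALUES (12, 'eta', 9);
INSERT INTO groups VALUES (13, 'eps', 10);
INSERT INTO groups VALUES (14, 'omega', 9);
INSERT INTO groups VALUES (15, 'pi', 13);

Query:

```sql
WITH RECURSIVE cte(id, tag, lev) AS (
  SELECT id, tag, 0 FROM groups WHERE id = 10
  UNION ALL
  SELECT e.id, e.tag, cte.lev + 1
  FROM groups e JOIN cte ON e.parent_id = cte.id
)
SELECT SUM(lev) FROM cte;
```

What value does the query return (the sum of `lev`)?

Base: id=10 (tau) at lev 0.
Iteration 1: rows with parent_id in {10} -> chi (id 11, lev 1), eps (id 13, lev 1).
Iteration 2: rows with parent_id in {11,13} -> pi (id 15, lev 2).
Iteration 3: no rows with parent_id in {15}; recursion stops.
SUM(lev) = 0 + 1 + 1 + 2 = 4.

4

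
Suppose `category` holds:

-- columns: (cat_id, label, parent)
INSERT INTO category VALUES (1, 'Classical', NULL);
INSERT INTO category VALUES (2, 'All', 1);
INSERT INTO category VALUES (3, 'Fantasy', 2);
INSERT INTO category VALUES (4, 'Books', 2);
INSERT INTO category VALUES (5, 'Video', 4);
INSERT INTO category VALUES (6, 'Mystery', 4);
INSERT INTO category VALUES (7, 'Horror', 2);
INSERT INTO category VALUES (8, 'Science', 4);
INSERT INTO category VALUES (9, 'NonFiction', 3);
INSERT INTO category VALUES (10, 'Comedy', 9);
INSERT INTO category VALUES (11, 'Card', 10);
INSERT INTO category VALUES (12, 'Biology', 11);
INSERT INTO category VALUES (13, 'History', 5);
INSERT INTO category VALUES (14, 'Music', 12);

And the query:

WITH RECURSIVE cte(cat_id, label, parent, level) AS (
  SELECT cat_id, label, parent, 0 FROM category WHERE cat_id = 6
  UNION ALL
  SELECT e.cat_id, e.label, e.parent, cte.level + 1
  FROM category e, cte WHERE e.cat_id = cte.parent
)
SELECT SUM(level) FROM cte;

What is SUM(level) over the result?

Base: cat_id=6 (Mystery), parent=4, level 0.
Iteration 1: join on cat_id=4 -> Books (id 4, parent=2, level 1).
Iteration 2: join on cat_id=2 -> All (id 2, parent=1, level 2).
Iteration 3: join on cat_id=1 -> Classical (id 1, parent=NULL, level 3).
Iteration 4: parent is NULL; no match; recursion stops.
SUM(level) = 0 + 1 + 2 + 3 = 6.

6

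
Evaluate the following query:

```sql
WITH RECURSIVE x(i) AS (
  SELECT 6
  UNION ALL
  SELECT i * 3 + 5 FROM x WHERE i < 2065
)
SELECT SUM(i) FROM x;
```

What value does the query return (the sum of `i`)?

Base: i=6.
Iteration 1: 6 < 2065 holds -> i = 6 * 3 + 5 = 23.
Iteration 2: 23 < 2065 holds -> i = 23 * 3 + 5 = 74.
Iteration 3: 74 < 2065 holds -> i = 74 * 3 + 5 = 227.
Iteration 4: 227 < 2065 holds -> i = 227 * 3 + 5 = 686.
Iteration 5: 686 < 2065 holds -> i = 686 * 3 + 5 = 2063.
Iteration 6: 2063 < 2065 holds -> i = 2063 * 3 + 5 = 6194.
Iteration 7: 6194 < 2065 fails; recursion stops.
SUM(i) = 6 + 23 + 74 + 227 + 686 + 2063 + 6194 = 9273.

9273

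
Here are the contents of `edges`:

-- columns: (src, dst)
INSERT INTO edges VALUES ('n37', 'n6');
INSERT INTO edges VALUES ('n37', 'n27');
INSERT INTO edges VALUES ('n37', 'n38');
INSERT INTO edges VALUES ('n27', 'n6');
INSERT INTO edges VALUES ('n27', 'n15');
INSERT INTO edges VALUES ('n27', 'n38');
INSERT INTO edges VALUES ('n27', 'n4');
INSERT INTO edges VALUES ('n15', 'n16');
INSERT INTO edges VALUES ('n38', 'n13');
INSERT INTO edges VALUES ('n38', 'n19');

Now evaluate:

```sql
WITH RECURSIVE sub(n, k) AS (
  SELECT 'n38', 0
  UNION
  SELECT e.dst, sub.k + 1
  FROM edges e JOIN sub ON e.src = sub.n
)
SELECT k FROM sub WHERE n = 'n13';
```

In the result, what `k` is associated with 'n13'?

Base: (n38, k=0).
Iteration 1: edges from {n38} -> (n13, k=1), (n19, k=1).
Iteration 2: no outgoing edges from {n13,n19}; recursion stops.

1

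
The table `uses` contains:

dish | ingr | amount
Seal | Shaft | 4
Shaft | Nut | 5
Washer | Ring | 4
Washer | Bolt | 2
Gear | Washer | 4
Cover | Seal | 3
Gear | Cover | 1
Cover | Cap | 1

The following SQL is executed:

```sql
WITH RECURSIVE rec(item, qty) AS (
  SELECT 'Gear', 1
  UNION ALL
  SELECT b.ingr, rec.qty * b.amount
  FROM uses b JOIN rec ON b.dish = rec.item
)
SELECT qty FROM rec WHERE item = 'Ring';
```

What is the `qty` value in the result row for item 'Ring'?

Base: (Gear, qty=1).
Iteration 1: components of {Gear} -> Cover = 1*1 = 1, Washer = 1*4 = 4.
Iteration 2: components of {Cover,Washer} -> Bolt = 4*2 = 8, Cap = 1*1 = 1, Ring = 4*4 = 16, Seal = 1*3 = 3.
Iteration 3: components of {Bolt,Cap,Ring,Seal} -> Shaft = 3*4 = 12.
Iteration 4: components of {Shaft} -> Nut = 12*5 = 60.
Iteration 5: no further components; recursion stops.

16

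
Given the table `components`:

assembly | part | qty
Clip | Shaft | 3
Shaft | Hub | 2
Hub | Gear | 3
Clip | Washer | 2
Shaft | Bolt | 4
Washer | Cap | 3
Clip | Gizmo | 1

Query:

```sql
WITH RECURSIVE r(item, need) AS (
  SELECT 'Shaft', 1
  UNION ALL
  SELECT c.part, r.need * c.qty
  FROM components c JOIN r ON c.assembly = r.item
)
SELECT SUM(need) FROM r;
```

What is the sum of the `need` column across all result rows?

13

Base: (Shaft, need=1).
Iteration 1: components of {Shaft} -> Bolt = 1*4 = 4, Hub = 1*2 = 2.
Iteration 2: components of {Bolt,Hub} -> Gear = 2*3 = 6.
Iteration 3: no further components; recursion stops.
SUM(need) = 1 + 2 + 4 + 6 = 13.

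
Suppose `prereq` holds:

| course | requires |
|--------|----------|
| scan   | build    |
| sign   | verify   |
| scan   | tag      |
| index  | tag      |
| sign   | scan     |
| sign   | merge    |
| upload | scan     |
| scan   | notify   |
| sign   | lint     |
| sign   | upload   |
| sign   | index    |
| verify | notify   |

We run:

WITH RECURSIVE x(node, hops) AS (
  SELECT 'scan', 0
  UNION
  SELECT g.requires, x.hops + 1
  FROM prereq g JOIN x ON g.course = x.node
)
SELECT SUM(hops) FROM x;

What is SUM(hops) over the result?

Base: (scan, hops=0).
Iteration 1: edges from {scan} -> (build, hops=1), (notify, hops=1), (tag, hops=1).
Iteration 2: no outgoing edges from {build,notify,tag}; recursion stops.
SUM(hops) = 0 + 1 + 1 + 1 = 3.

3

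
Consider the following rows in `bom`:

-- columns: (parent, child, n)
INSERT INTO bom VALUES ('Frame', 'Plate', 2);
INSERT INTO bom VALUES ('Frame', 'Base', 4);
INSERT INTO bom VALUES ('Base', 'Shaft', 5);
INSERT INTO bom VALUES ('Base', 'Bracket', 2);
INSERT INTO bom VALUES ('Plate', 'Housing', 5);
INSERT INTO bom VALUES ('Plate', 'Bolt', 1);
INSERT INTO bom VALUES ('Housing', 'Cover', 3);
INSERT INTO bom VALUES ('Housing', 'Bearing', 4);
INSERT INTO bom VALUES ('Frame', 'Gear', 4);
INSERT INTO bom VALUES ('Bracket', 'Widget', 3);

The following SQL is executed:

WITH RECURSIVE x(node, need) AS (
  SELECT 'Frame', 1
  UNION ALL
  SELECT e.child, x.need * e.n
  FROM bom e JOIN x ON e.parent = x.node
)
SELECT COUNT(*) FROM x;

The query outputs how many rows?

11

Base: (Frame, need=1).
Iteration 1: components of {Frame} -> Base = 1*4 = 4, Gear = 1*4 = 4, Plate = 1*2 = 2.
Iteration 2: components of {Base,Gear,Plate} -> Bolt = 2*1 = 2, Bracket = 4*2 = 8, Housing = 2*5 = 10, Shaft = 4*5 = 20.
Iteration 3: components of {Bolt,Bracket,Housing,Shaft} -> Bearing = 10*4 = 40, Cover = 10*3 = 30, Widget = 8*3 = 24.
Iteration 4: no further components; recursion stops.
Total rows emitted: 11.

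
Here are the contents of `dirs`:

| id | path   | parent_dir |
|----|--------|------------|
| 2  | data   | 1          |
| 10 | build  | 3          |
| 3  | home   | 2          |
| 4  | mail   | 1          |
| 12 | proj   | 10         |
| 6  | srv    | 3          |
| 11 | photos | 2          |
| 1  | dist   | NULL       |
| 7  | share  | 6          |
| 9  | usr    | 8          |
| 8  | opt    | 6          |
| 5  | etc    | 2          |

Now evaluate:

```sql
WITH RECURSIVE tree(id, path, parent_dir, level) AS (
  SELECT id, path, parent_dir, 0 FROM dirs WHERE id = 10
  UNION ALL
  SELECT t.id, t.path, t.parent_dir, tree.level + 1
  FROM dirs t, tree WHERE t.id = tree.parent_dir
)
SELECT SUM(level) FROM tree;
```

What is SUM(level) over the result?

6

Base: id=10 (build), parent_dir=3, level 0.
Iteration 1: join on id=3 -> home (id 3, parent_dir=2, level 1).
Iteration 2: join on id=2 -> data (id 2, parent_dir=1, level 2).
Iteration 3: join on id=1 -> dist (id 1, parent_dir=NULL, level 3).
Iteration 4: parent_dir is NULL; no match; recursion stops.
SUM(level) = 0 + 1 + 2 + 3 = 6.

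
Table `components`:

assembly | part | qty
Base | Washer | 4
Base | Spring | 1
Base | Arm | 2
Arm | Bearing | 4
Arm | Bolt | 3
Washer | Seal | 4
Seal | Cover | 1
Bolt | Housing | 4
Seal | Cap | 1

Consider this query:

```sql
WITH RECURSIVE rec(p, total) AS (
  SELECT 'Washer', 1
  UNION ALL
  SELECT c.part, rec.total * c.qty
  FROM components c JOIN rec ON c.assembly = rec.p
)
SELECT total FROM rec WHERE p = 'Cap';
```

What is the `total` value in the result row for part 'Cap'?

4

Base: (Washer, total=1).
Iteration 1: components of {Washer} -> Seal = 1*4 = 4.
Iteration 2: components of {Seal} -> Cap = 4*1 = 4, Cover = 4*1 = 4.
Iteration 3: no further components; recursion stops.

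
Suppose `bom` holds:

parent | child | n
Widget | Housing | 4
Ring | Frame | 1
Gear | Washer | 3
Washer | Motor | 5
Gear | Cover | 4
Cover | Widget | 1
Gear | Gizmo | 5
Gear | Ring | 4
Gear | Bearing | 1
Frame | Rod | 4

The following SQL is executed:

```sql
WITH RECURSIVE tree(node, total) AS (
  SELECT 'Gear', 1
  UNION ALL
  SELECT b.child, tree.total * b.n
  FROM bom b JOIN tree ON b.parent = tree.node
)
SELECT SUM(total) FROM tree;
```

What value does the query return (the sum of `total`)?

Base: (Gear, total=1).
Iteration 1: components of {Gear} -> Bearing = 1*1 = 1, Cover = 1*4 = 4, Gizmo = 1*5 = 5, Ring = 1*4 = 4, Washer = 1*3 = 3.
Iteration 2: components of {Bearing,Cover,Gizmo,Ring,Washer} -> Frame = 4*1 = 4, Motor = 3*5 = 15, Widget = 4*1 = 4.
Iteration 3: components of {Frame,Motor,Widget} -> Housing = 4*4 = 16, Rod = 4*4 = 16.
Iteration 4: no further components; recursion stops.
SUM(total) = 1 + 4 + 3 + 5 + 1 + 4 + 4 + 15 + 4 + 16 + 16 = 73.

73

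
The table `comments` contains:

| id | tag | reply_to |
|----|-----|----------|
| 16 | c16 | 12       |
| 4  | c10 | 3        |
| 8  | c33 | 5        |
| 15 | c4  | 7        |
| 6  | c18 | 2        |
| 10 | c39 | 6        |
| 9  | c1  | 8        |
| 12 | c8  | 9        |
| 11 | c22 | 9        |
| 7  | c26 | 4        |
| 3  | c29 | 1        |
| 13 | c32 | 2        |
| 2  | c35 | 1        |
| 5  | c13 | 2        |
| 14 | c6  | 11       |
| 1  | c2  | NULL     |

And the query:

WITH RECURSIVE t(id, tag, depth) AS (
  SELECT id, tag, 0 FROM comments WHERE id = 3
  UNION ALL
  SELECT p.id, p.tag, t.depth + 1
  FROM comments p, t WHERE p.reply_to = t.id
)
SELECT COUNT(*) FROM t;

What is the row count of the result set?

Base: id=3 (c29) at depth 0.
Iteration 1: rows with reply_to in {3} -> c10 (id 4, depth 1).
Iteration 2: rows with reply_to in {4} -> c26 (id 7, depth 2).
Iteration 3: rows with reply_to in {7} -> c4 (id 15, depth 3).
Iteration 4: no rows with reply_to in {15}; recursion stops.
Total rows emitted: 4.

4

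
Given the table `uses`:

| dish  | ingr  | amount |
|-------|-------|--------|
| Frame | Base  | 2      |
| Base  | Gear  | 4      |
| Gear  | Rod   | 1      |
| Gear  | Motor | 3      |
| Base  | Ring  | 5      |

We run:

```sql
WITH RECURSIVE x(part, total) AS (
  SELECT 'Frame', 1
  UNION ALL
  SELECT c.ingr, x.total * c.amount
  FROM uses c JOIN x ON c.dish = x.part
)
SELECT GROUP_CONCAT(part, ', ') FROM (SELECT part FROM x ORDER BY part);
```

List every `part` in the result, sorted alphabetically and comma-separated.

Base: (Frame, total=1).
Iteration 1: components of {Frame} -> Base = 1*2 = 2.
Iteration 2: components of {Base} -> Gear = 2*4 = 8, Ring = 2*5 = 10.
Iteration 3: components of {Gear,Ring} -> Motor = 8*3 = 24, Rod = 8*1 = 8.
Iteration 4: no further components; recursion stops.

Base, Frame, Gear, Motor, Ring, Rod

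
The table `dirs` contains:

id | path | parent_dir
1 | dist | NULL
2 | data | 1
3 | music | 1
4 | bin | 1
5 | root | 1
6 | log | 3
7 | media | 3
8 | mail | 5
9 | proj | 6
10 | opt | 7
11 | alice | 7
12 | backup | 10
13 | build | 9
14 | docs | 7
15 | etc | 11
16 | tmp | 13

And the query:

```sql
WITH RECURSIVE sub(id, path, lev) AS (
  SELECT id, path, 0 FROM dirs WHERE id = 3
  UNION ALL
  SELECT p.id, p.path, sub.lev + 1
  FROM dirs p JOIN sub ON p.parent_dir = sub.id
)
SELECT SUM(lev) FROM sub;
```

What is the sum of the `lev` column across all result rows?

23

Base: id=3 (music) at lev 0.
Iteration 1: rows with parent_dir in {3} -> log (id 6, lev 1), media (id 7, lev 1).
Iteration 2: rows with parent_dir in {6,7} -> proj (id 9, lev 2), opt (id 10, lev 2), alice (id 11, lev 2), docs (id 14, lev 2).
Iteration 3: rows with parent_dir in {9,10,11,14} -> backup (id 12, lev 3), build (id 13, lev 3), etc (id 15, lev 3).
Iteration 4: rows with parent_dir in {12,13,15} -> tmp (id 16, lev 4).
Iteration 5: no rows with parent_dir in {16}; recursion stops.
SUM(lev) = 0 + 1 + 1 + 2 + 2 + 2 + 2 + 3 + 3 + 3 + 4 = 23.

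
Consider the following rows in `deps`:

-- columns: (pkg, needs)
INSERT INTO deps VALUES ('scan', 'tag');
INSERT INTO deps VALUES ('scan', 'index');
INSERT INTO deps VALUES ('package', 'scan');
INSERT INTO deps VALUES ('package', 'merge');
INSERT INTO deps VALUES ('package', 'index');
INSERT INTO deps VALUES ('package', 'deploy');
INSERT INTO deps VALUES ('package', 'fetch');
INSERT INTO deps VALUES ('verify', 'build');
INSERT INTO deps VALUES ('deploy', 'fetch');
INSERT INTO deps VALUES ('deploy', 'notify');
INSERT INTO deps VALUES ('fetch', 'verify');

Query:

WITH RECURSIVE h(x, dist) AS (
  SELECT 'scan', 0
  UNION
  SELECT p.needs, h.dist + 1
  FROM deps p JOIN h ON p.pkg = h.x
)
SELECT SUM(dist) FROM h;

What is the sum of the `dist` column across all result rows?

2

Base: (scan, dist=0).
Iteration 1: edges from {scan} -> (index, dist=1), (tag, dist=1).
Iteration 2: no outgoing edges from {index,tag}; recursion stops.
SUM(dist) = 0 + 1 + 1 = 2.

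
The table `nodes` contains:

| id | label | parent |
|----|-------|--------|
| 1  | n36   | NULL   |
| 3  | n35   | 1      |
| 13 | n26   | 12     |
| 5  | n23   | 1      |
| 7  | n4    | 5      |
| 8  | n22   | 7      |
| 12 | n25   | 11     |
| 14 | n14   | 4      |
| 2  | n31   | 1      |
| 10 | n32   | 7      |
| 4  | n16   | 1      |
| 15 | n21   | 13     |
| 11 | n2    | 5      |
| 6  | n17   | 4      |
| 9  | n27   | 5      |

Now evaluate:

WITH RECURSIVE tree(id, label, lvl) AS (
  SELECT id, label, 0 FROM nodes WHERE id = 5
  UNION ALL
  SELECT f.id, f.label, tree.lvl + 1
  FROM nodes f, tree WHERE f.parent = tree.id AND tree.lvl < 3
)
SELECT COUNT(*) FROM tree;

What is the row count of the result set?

Base: id=5 (n23) at lvl 0.
Iteration 1: rows with parent in {5} -> n4 (id 7, lvl 1), n27 (id 9, lvl 1), n2 (id 11, lvl 1).
Iteration 2: rows with parent in {7,9,11} -> n22 (id 8, lvl 2), n32 (id 10, lvl 2), n25 (id 12, lvl 2).
Iteration 3: rows with parent in {8,10,12} -> n26 (id 13, lvl 3).
Iteration 4: lvl < 3 fails for all current rows; recursion stops.
Total rows emitted: 8.

8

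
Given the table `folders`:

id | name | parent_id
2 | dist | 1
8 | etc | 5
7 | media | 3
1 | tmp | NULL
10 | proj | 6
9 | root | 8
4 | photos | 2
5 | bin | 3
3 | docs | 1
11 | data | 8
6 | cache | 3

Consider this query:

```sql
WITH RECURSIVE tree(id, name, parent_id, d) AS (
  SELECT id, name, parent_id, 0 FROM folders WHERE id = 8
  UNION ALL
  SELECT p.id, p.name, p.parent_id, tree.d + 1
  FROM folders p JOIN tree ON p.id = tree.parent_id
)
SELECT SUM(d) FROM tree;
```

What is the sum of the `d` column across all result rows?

6

Base: id=8 (etc), parent_id=5, d 0.
Iteration 1: join on id=5 -> bin (id 5, parent_id=3, d 1).
Iteration 2: join on id=3 -> docs (id 3, parent_id=1, d 2).
Iteration 3: join on id=1 -> tmp (id 1, parent_id=NULL, d 3).
Iteration 4: parent_id is NULL; no match; recursion stops.
SUM(d) = 0 + 1 + 2 + 3 = 6.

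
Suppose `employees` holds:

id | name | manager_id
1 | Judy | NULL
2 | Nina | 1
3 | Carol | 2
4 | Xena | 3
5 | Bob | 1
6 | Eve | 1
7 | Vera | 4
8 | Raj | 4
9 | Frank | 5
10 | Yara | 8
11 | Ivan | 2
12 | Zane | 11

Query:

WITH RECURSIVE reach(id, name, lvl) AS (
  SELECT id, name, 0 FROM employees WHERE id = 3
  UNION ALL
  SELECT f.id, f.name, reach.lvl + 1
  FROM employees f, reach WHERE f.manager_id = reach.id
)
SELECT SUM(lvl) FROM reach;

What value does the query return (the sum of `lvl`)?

Base: id=3 (Carol) at lvl 0.
Iteration 1: rows with manager_id in {3} -> Xena (id 4, lvl 1).
Iteration 2: rows with manager_id in {4} -> Vera (id 7, lvl 2), Raj (id 8, lvl 2).
Iteration 3: rows with manager_id in {7,8} -> Yara (id 10, lvl 3).
Iteration 4: no rows with manager_id in {10}; recursion stops.
SUM(lvl) = 0 + 1 + 2 + 2 + 3 = 8.

8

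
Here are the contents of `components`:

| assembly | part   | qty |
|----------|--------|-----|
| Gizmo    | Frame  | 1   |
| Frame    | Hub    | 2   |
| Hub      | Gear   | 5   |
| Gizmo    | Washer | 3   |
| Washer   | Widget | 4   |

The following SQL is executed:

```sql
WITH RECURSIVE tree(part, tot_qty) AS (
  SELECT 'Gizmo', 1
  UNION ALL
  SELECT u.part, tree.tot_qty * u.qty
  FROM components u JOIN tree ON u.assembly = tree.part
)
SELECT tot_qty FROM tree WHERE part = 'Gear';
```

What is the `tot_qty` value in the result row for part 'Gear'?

10

Base: (Gizmo, tot_qty=1).
Iteration 1: components of {Gizmo} -> Frame = 1*1 = 1, Washer = 1*3 = 3.
Iteration 2: components of {Frame,Washer} -> Hub = 1*2 = 2, Widget = 3*4 = 12.
Iteration 3: components of {Hub,Widget} -> Gear = 2*5 = 10.
Iteration 4: no further components; recursion stops.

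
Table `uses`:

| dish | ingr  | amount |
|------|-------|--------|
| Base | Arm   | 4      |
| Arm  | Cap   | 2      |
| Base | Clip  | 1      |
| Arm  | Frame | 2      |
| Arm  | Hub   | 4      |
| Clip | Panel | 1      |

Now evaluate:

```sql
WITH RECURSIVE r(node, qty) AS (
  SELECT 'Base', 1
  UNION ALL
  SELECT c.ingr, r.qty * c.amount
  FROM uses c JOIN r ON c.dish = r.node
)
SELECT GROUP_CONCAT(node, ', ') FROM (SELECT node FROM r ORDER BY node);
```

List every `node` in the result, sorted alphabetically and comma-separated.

Arm, Base, Cap, Clip, Frame, Hub, Panel

Base: (Base, qty=1).
Iteration 1: components of {Base} -> Arm = 1*4 = 4, Clip = 1*1 = 1.
Iteration 2: components of {Arm,Clip} -> Cap = 4*2 = 8, Frame = 4*2 = 8, Hub = 4*4 = 16, Panel = 1*1 = 1.
Iteration 3: no further components; recursion stops.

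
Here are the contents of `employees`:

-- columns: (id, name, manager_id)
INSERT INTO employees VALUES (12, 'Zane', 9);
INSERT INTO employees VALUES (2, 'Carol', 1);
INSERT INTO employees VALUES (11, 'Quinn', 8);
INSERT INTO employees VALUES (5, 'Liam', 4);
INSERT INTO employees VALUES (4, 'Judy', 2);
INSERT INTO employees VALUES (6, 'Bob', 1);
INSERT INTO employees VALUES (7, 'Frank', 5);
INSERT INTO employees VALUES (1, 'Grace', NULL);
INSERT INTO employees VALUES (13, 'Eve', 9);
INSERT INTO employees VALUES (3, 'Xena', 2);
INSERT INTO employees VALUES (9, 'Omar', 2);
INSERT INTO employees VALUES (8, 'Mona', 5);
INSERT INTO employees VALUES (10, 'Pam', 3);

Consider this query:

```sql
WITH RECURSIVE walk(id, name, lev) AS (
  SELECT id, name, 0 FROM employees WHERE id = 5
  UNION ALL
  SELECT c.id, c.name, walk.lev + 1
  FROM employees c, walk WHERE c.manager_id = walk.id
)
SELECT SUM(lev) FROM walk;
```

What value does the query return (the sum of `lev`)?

4

Base: id=5 (Liam) at lev 0.
Iteration 1: rows with manager_id in {5} -> Frank (id 7, lev 1), Mona (id 8, lev 1).
Iteration 2: rows with manager_id in {7,8} -> Quinn (id 11, lev 2).
Iteration 3: no rows with manager_id in {11}; recursion stops.
SUM(lev) = 0 + 1 + 1 + 2 = 4.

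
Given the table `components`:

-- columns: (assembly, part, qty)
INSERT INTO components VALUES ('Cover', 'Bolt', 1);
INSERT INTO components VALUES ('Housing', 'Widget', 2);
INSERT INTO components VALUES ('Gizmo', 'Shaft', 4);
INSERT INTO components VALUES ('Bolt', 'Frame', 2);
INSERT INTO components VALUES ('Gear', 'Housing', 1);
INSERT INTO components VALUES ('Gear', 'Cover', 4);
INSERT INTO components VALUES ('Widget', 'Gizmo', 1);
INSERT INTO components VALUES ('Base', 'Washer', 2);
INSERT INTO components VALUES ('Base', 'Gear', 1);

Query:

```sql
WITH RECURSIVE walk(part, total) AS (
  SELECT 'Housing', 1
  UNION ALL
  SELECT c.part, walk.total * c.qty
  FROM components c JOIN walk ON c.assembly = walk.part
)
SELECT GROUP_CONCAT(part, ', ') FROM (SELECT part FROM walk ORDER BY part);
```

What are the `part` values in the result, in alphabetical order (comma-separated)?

Base: (Housing, total=1).
Iteration 1: components of {Housing} -> Widget = 1*2 = 2.
Iteration 2: components of {Widget} -> Gizmo = 2*1 = 2.
Iteration 3: components of {Gizmo} -> Shaft = 2*4 = 8.
Iteration 4: no further components; recursion stops.

Gizmo, Housing, Shaft, Widget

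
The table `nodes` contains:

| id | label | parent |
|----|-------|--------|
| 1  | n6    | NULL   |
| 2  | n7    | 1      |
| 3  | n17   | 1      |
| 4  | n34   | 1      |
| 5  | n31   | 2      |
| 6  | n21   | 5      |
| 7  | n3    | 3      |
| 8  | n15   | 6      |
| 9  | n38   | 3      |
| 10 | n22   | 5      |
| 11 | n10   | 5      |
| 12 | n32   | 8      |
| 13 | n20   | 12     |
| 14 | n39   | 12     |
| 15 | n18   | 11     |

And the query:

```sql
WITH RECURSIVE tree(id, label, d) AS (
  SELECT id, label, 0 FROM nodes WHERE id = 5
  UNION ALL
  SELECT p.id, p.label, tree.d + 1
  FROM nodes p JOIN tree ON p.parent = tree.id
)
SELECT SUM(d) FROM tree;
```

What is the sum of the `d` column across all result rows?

Base: id=5 (n31) at d 0.
Iteration 1: rows with parent in {5} -> n21 (id 6, d 1), n22 (id 10, d 1), n10 (id 11, d 1).
Iteration 2: rows with parent in {6,10,11} -> n15 (id 8, d 2), n18 (id 15, d 2).
Iteration 3: rows with parent in {8,15} -> n32 (id 12, d 3).
Iteration 4: rows with parent in {12} -> n20 (id 13, d 4), n39 (id 14, d 4).
Iteration 5: no rows with parent in {13,14}; recursion stops.
SUM(d) = 0 + 1 + 1 + 1 + 2 + 2 + 3 + 4 + 4 = 18.

18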